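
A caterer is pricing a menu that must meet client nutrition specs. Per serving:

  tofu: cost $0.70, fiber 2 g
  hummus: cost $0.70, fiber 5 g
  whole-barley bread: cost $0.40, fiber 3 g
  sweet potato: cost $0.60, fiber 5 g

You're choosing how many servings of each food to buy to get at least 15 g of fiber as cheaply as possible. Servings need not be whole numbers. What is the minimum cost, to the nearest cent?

$1.80

Cost per g of fiber: sweet potato $0.1200, whole-barley bread $0.1333, hummus $0.1400, tofu $0.3500.
With no serving limits, use only sweet potato: 15 g / 5 g = 3 servings × $0.60 = $1.80.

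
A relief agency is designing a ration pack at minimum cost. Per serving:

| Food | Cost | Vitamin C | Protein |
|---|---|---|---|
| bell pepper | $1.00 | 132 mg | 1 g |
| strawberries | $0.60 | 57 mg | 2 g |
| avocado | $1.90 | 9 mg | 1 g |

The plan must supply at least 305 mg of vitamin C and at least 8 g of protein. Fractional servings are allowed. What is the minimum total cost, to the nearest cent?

Compare the cost at each extreme point of the feasible region.
bell pepper only: max(305/132, 8/1) = 8 servings → $8.00.
strawberries only: max(305/57, 8/2) = 5.351 servings → $3.21.
avocado only: max(305/9, 8/1) = 33.89 servings → $64.39.
bell pepper + strawberries with both tight: 0.744 servings and 3.628 servings → $2.92.
bell pepper + avocado with both tight: 1.894 servings and 6.106 servings → $13.50.
strawberries + avocado: intersection lies outside the first quadrant.
So the least-cost plan costs $2.92.

$2.92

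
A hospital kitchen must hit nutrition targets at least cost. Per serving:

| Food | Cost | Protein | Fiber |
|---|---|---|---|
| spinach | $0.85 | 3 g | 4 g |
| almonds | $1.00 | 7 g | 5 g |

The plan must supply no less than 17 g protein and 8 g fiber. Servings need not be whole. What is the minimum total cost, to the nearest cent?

spinach only: max(17/3, 8/4) = 5.667 servings → $4.82.
almonds only: max(17/7, 8/5) = 2.429 servings → $2.43.
spinach + almonds: the both-tight solution has a negative serving — not a feasible corner.
So the least-cost plan costs $2.43.

$2.43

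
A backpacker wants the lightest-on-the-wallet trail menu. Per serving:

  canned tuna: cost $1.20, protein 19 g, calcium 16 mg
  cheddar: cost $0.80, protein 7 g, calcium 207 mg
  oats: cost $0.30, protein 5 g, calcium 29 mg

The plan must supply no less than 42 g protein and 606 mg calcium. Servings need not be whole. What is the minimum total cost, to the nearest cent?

$3.35

This is a tiny linear program; its minimum lies at a vertex of the feasible set. List the vertices and price them.
canned tuna only: max(42/19, 606/16) = 37.88 servings → $45.45.
cheddar only: max(42/7, 606/207) = 6 servings → $4.80.
oats only: max(42/5, 606/29) = 20.9 servings → $6.27.
canned tuna + cheddar with both tight: 1.165 servings and 2.837 servings → $3.67.
canned tuna + oats with both targets exact would need a negative amount; discard.
cheddar + oats with both tight: 2.178 servings and 5.351 servings → $3.35.
The minimum over all feasible corners is $3.35.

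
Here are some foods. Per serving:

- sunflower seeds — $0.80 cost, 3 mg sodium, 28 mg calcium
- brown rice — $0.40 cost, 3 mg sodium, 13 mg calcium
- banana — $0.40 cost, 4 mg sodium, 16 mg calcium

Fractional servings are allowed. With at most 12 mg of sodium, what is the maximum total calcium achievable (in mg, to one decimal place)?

112.0 mg

Calcium per mg sodium: sunflower seeds 9.333, brown rice 4.333, banana 4.
With no serving limits, spend the whole sodium allowance on sunflower seeds: 12 mg / 3 mg × 28 mg = 112.0 mg.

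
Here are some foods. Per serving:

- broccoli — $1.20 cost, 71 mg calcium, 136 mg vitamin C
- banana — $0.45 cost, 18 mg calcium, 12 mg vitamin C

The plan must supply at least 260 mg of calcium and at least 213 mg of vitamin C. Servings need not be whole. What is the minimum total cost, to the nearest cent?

$4.39

The cheapest plan sits at a corner of the feasible region — with two constraints it uses at most two foods.
broccoli only: max(260/71, 213/136) = 3.662 servings → $4.39.
banana only: max(260/18, 213/12) = 17.75 servings → $7.99.
broccoli + banana with both tight: 0.4474 servings and 12.68 servings → $6.24.
Cheapest feasible corner: $4.39.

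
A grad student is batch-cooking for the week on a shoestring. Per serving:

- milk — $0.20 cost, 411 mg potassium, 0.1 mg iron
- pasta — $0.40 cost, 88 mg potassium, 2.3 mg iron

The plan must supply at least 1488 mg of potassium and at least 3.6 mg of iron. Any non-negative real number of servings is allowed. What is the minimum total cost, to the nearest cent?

Two binding constraints pin down two serving amounts, so the optimal mix uses at most two foods. The candidates are each food alone (scaled to the tighter of potassium/iron) and each pair with both constraints tight.
milk only: max(1488/411, 3.6/0.1) = 36 servings → $7.20.
pasta only: max(1488/88, 3.6/2.3) = 16.91 servings → $6.76.
milk + pasta with both tight: 3.316 servings and 1.421 servings → $1.23.
Cheapest feasible corner: $1.23.

$1.23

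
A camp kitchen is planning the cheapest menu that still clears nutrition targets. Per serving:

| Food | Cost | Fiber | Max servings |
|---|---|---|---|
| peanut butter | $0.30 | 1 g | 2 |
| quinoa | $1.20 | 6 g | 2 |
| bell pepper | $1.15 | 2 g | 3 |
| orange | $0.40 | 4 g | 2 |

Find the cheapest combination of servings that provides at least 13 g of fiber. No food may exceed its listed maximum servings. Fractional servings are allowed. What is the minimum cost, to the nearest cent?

Cost per g of fiber: orange $0.1000, quinoa $0.2000, peanut butter $0.3000, bell pepper $0.5750.
Take 2 servings of orange: +8.0 g fiber for $0.80 (total $0.80, still need 5.0 g).
Take 0.8333 servings of quinoa: +5.0 g fiber for $1.00 (total $1.80, still need 0.0 g).
Greedy by cheapest-per-g is optimal for a single linear constraint, so the minimum cost is $1.80.

$1.80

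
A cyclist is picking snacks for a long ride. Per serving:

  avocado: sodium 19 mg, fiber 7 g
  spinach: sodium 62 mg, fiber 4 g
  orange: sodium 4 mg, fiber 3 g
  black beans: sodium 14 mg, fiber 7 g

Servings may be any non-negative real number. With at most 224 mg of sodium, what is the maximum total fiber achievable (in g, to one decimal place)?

168.0 g

Fiber per mg sodium: orange 0.75, black beans 0.5, avocado 0.3684, spinach 0.06452.
With no serving limits, spend the whole sodium allowance on orange: 224 mg / 4 mg × 3 g = 168.0 g.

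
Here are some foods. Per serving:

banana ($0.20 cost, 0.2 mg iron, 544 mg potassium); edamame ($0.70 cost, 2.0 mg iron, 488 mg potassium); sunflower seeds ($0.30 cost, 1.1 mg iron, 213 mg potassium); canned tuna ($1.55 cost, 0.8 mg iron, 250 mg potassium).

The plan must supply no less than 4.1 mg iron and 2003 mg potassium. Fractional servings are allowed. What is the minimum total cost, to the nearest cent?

$1.47

With two linear requirements the optimum uses one or two foods; enumerate the corners.
banana only: max(4.1/0.2, 2003/544) = 20.5 servings → $4.10.
edamame only: max(4.1/2.0, 2003/488) = 4.105 servings → $2.87.
sunflower seeds only: max(4.1/1.1, 2003/213) = 9.404 servings → $2.82.
canned tuna only: max(4.1/0.8, 2003/250) = 8.012 servings → $12.42.
banana + edamame with both tight: 2.025 servings and 1.848 servings → $1.70.
banana + sunflower seeds with both tight: 2.393 servings and 3.292 servings → $1.47.
banana + canned tuna with both tight: 1.499 servings and 4.75 servings → $7.66.
edamame + sunflower seeds with both targets exact would need a negative amount; discard.
edamame + canned tuna: the both-tight solution has a negative serving — not a feasible corner.
sunflower seeds + canned tuna with both targets exact would need a negative amount; discard.
Cheapest feasible corner: $1.47.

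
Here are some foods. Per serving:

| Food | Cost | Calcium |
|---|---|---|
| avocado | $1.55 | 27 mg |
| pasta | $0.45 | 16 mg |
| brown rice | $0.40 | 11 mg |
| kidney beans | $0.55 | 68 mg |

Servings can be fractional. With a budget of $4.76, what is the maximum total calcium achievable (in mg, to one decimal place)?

Calcium per dollar: kidney beans 123.6, pasta 35.56, brown rice 27.5, avocado 17.42.
With no serving limits, spend the whole cost allowance on kidney beans: $4.76 / $0.55 × 68 mg = 588.5 mg.

588.5 mg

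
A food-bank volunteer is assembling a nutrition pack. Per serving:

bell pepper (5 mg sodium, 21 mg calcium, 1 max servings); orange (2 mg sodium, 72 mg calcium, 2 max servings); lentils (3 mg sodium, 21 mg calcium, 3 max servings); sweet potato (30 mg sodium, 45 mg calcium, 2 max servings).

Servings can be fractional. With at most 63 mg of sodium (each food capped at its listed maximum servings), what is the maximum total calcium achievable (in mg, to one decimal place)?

Calcium per mg sodium: orange 36, lentils 7, bell pepper 4.2, sweet potato 1.5.
Take 2 servings of orange: uses 4 mg sodium, +144.0 mg calcium (running total 144.0 mg).
Take 3 servings of lentils: uses 9 mg sodium, +63.0 mg calcium (running total 207.0 mg).
Take 1 serving of bell pepper: uses 5 mg sodium, +21.0 mg calcium (running total 228.0 mg).
Take 1.5 servings of sweet potato: uses 45 mg sodium, +67.5 mg calcium (running total 295.5 mg).
Filling greedily by calcium-per-mg sodium is optimal for one linear limit, giving 295.5 mg.

295.5 mg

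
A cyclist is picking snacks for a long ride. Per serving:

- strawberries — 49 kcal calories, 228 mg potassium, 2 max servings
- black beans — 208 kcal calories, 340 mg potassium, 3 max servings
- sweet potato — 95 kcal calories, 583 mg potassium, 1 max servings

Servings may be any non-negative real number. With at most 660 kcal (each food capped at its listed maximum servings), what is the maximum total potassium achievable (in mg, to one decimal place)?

1802.4 mg

Potassium per kcal: sweet potato 6.137, strawberries 4.653, black beans 1.635.
Take 1 serving of sweet potato: uses 95 kcal, +583.0 mg potassium (running total 583.0 mg).
Take 2 servings of strawberries: uses 98 kcal, +456.0 mg potassium (running total 1039.0 mg).
Take 2.245 servings of black beans: uses 467 kcal, +763.4 mg potassium (running total 1802.4 mg).
Filling greedily by potassium-per-kcal is optimal for one linear limit, giving 1802.4 mg.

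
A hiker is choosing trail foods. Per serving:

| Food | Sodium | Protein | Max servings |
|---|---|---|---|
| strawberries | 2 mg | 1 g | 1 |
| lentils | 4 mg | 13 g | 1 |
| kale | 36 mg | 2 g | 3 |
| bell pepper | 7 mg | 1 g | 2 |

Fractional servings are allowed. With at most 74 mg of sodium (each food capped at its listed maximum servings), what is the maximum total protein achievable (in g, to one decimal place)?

Protein per mg sodium: lentils 3.25, strawberries 0.5, bell pepper 0.1429, kale 0.05556.
Take 1 serving of lentils: uses 4 mg sodium, +13.0 g protein (running total 13.0 g).
Take 1 serving of strawberries: uses 2 mg sodium, +1.0 g protein (running total 14.0 g).
Take 2 servings of bell pepper: uses 14 mg sodium, +2.0 g protein (running total 16.0 g).
Take 1.5 servings of kale: uses 54 mg sodium, +3.0 g protein (running total 19.0 g).
Greedy by best ratio exhausts the sodium allowance optimally: 19.0 g.

19.0 g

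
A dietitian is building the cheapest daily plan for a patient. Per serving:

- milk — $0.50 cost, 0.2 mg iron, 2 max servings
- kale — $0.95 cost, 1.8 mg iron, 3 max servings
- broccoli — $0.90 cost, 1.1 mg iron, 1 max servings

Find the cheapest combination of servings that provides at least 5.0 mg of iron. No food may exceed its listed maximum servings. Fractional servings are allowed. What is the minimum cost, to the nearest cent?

$2.64

Cost per mg of iron: kale $0.5278, broccoli $0.8182, milk $2.5000.
Take 2.778 servings of kale: +5.0 mg iron for $2.64 (total $2.64, still need 0.0 mg).
Greedy by cheapest-per-mg is optimal for a single linear constraint, so the minimum cost is $2.64.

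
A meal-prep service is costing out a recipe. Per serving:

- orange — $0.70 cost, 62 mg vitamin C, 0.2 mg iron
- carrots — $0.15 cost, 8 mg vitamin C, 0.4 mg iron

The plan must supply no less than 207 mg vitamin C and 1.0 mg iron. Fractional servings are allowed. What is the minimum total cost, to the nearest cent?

orange only: max(207/62, 1.0/0.2) = 5 servings → $3.50.
carrots only: max(207/8, 1.0/0.4) = 25.88 servings → $3.88.
orange + carrots with both tight: 3.224 servings and 0.8879 servings → $2.39.
Cheapest feasible corner: $2.39.

$2.39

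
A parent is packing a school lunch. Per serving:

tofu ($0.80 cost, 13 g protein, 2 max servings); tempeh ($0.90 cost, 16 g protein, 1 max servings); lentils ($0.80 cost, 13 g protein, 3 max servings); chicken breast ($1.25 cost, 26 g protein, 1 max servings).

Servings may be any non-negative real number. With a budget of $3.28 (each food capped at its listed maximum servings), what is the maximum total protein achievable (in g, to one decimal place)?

60.4 g

Protein per dollar: chicken breast 20.8, tempeh 17.78, tofu 16.25, lentils 16.25.
Take 1 serving of chicken breast: spends $1.25, +26.0 g protein (running total 26.0 g).
Take 1 serving of tempeh: spends $0.90, +16.0 g protein (running total 42.0 g).
Take 1.413 servings of tofu: spends $1.13, +18.4 g protein (running total 60.4 g).
Filling greedily by protein-per-dollar is optimal for one linear limit, giving 60.4 g.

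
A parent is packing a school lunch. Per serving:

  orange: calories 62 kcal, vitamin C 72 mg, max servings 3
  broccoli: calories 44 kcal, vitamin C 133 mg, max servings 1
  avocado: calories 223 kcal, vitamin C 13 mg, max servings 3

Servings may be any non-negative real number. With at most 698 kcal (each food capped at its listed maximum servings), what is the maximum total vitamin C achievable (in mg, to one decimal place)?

Vitamin C per kcal: broccoli 3.023, orange 1.161, avocado 0.0583.
Take 1 serving of broccoli: uses 44 kcal, +133.0 mg vitamin C (running total 133.0 mg).
Take 3 servings of orange: uses 186 kcal, +216.0 mg vitamin C (running total 349.0 mg).
Take 2.099 servings of avocado: uses 468 kcal, +27.3 mg vitamin C (running total 376.3 mg).
Greedy by best ratio exhausts the calories allowance optimally: 376.3 mg.

376.3 mg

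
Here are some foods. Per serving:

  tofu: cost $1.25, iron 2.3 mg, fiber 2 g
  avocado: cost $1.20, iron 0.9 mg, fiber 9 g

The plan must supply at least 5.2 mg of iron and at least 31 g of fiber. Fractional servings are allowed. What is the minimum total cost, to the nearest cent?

tofu only: max(5.2/2.3, 31/2) = 15.5 servings → $19.38.
avocado only: max(5.2/0.9, 31/9) = 5.778 servings → $6.93.
tofu + avocado with both tight: 1 serving and 3.222 servings → $5.12.
The minimum over all feasible corners is $5.12.

$5.12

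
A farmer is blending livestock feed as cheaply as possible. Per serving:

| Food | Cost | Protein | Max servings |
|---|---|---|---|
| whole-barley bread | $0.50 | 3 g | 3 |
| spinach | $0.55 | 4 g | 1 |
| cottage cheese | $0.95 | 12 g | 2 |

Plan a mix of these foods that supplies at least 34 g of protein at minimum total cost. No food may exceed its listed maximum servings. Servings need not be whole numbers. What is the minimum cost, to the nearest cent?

$3.45

Cost per g of protein: cottage cheese $0.0792, spinach $0.1375, whole-barley bread $0.1667.
Take 2 servings of cottage cheese: +24.0 g protein for $1.90 (total $1.90, still need 10.0 g).
Take 1 serving of spinach: +4.0 g protein for $0.55 (total $2.45, still need 6.0 g).
Take 2 servings of whole-barley bread: +6.0 g protein for $1.00 (total $3.45, still need 0.0 g).
Filling from the cheapest source first is optimal under one linear minimum: $3.45.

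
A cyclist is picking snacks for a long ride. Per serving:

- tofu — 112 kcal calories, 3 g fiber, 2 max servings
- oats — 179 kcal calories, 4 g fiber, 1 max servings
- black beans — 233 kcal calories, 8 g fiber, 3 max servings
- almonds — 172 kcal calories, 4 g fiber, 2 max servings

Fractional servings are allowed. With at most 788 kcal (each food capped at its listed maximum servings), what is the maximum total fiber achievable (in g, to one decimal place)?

26.4 g

Fiber per kcal: black beans 0.03433, tofu 0.02679, almonds 0.02326, oats 0.02235.
Take 3 servings of black beans: uses 699 kcal, +24.0 g fiber (running total 24.0 g).
Take 0.7946 servings of tofu: uses 89 kcal, +2.4 g fiber (running total 26.4 g).
Filling greedily by fiber-per-kcal is optimal for one linear limit, giving 26.4 g.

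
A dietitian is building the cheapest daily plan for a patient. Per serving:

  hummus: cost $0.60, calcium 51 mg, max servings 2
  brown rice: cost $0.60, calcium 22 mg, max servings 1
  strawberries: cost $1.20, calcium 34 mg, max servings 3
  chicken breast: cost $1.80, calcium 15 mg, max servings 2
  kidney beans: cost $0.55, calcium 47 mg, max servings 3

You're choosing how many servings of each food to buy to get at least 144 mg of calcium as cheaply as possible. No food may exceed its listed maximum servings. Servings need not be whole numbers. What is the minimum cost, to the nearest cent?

Cost per mg of calcium: kidney beans $0.0117, hummus $0.0118, brown rice $0.0273, strawberries $0.0353, chicken breast $0.1200.
Take 3 servings of kidney beans: +141.0 mg calcium for $1.65 (total $1.65, still need 3.0 mg).
Take 0.05882 servings of hummus: +3.0 mg calcium for $0.04 (total $1.69, still need 0.0 mg).
Filling from the cheapest source first is optimal under one linear minimum: $1.69.

$1.69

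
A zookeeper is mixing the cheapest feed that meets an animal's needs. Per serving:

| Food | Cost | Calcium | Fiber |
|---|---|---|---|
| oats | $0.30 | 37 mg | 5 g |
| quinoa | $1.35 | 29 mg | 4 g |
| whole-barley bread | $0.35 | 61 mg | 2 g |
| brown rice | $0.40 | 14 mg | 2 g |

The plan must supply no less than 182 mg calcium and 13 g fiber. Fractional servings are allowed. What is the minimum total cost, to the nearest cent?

This is a tiny linear program; its minimum lies at a vertex of the feasible set. List the vertices and price them.
oats only: max(182/37, 13/5) = 4.919 servings → $1.48.
quinoa only: max(182/29, 13/4) = 6.276 servings → $8.47.
whole-barley bread only: max(182/61, 13/2) = 6.5 servings → $2.27.
brown rice only: max(182/14, 13/2) = 13 servings → $5.20.
oats + quinoa: the both-tight solution has a negative serving — not a feasible corner.
oats + whole-barley bread with both tight: 1.857 servings and 1.857 servings → $1.21.
oats + brown rice: the both-tight solution has a negative serving — not a feasible corner.
quinoa + whole-barley bread with both tight: 2.306 servings and 1.887 servings → $3.77.
quinoa + brown rice: intersection lies outside the first quadrant.
whole-barley bread + brown rice with both tight: 1.936 servings and 4.564 servings → $2.50.
Cheapest feasible corner: $1.21.

$1.21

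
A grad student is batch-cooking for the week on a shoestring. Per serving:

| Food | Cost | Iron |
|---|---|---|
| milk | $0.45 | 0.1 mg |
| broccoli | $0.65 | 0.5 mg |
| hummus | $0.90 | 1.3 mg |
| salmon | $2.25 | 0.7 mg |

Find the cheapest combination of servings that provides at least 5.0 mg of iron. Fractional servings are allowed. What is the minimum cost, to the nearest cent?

$3.46

Cost per mg of iron: hummus $0.6923, broccoli $1.3000, salmon $3.2143, milk $4.5000.
With no serving limits, use only hummus: 5.0 mg / 1.3 mg = 3.846 servings × $0.90 = $3.46.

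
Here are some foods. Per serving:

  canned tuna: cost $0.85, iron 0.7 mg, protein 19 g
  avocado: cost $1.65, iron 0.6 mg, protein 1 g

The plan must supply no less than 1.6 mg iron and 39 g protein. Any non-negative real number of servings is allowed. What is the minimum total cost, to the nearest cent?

$1.94

Minimising a linear cost over {iron ≥ 1.6, protein ≥ 39, servings ≥ 0} — the optimum is at a vertex, using one or two foods.
canned tuna only: max(1.6/0.7, 39/19) = 2.286 servings → $1.94.
avocado only: max(1.6/0.6, 39/1) = 39 servings → $64.35.
canned tuna + avocado with both tight: 2.037 servings and 0.2897 servings → $2.21.
So the least-cost plan costs $1.94.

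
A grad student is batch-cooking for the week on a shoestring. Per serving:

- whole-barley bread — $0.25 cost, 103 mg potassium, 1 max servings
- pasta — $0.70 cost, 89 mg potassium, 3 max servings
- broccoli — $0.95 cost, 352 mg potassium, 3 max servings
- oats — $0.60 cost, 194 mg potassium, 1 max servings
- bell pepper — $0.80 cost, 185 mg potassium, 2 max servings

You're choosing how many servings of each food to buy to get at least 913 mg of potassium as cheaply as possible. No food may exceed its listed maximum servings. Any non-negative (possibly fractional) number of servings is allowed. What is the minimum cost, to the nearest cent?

Cost per mg of potassium: whole-barley bread $0.0024, broccoli $0.0027, oats $0.0031, bell pepper $0.0043, pasta $0.0079.
Take 1 serving of whole-barley bread: +103.0 mg potassium for $0.25 (total $0.25, still need 810.0 mg).
Take 2.301 servings of broccoli: +810.0 mg potassium for $2.19 (total $2.44, still need 0.0 mg).
Filling from the cheapest source first is optimal under one linear minimum: $2.44.

$2.44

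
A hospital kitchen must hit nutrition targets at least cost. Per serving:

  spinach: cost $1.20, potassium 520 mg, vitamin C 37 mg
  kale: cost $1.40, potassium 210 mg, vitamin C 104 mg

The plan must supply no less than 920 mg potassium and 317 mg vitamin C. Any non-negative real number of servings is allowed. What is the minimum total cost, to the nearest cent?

spinach only: max(920/520, 317/37) = 8.568 servings → $10.28.
kale only: max(920/210, 317/104) = 4.381 servings → $6.13.
spinach + kale with both tight: 0.6286 servings and 2.824 servings → $4.71.
Cheapest feasible corner: $4.71.

$4.71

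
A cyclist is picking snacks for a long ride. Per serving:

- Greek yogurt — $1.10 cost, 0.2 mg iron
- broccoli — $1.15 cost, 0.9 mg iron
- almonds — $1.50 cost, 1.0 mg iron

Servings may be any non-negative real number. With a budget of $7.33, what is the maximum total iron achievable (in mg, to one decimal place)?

Iron per dollar: broccoli 0.7826, almonds 0.6667, Greek yogurt 0.1818.
With no serving limits, spend the whole cost allowance on broccoli: $7.33 / $1.15 × 0.9 mg = 5.7 mg.

5.7 mg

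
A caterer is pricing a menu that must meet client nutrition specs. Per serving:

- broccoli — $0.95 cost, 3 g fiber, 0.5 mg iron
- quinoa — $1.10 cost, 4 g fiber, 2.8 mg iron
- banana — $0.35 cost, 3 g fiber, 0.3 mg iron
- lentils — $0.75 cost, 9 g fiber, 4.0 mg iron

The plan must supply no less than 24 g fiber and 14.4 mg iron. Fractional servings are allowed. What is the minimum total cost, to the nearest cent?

$2.70

An LP optimum is at a vertex; with two nutrient constraints at most two foods are used. Check each candidate.
broccoli only: max(24/3, 14.4/0.5) = 28.8 servings → $27.36.
quinoa only: max(24/4, 14.4/2.8) = 6 servings → $6.60.
banana only: max(24/3, 14.4/0.3) = 48 servings → $16.80.
lentils only: max(24/9, 14.4/4.0) = 3.6 servings → $2.70.
broccoli + quinoa with both tight: 1.5 servings and 4.875 servings → $6.79.
broccoli + banana: intersection lies outside the first quadrant.
broccoli + lentils with both targets exact would need a negative amount; discard.
quinoa + banana with both tight: 5 servings and 1.333 servings → $5.97.
quinoa + lentils with both tight: 3.652 servings and 1.043 servings → $4.80.
banana + lentils: the both-tight solution has a negative serving — not a feasible corner.
The minimum over all feasible corners is $2.70.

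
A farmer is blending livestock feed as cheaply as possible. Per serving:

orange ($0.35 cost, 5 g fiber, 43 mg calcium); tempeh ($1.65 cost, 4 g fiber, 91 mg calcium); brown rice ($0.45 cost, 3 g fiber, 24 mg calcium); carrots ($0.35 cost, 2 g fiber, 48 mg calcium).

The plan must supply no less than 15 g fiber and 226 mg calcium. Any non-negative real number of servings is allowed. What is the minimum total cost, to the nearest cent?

An LP optimum is at a vertex; with two nutrient constraints at most two foods are used. Check each candidate.
orange only: max(15/5, 226/43) = 5.256 servings → $1.84.
tempeh only: max(15/4, 226/91) = 3.75 servings → $6.19.
brown rice only: max(15/3, 226/24) = 9.417 servings → $4.24.
carrots only: max(15/2, 226/48) = 7.5 servings → $2.62.
orange + tempeh with both tight: 1.629 servings and 1.714 servings → $3.40.
orange + brown rice: intersection lies outside the first quadrant.
orange + carrots with both tight: 1.74 servings and 3.149 servings → $1.71.
tempeh + brown rice with both tight: 1.797 servings and 2.605 servings → $4.14.
tempeh + carrots: the both-tight solution has a negative serving — not a feasible corner.
brown rice + carrots with both tight: 2.792 servings and 3.312 servings → $2.42.
The minimum over all feasible corners is $1.71.

$1.71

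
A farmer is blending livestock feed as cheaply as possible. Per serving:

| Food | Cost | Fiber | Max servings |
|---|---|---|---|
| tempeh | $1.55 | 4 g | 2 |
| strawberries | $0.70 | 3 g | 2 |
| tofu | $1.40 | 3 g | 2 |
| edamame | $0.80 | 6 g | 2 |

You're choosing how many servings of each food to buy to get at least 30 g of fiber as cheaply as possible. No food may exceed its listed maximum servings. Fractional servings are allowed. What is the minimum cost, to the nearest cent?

$7.97

Cost per g of fiber: edamame $0.1333, strawberries $0.2333, tempeh $0.3875, tofu $0.4667.
Take 2 servings of edamame: +12.0 g fiber for $1.60 (total $1.60, still need 18.0 g).
Take 2 servings of strawberries: +6.0 g fiber for $1.40 (total $3.00, still need 12.0 g).
Take 2 servings of tempeh: +8.0 g fiber for $3.10 (total $6.10, still need 4.0 g).
Take 1.333 servings of tofu: +4.0 g fiber for $1.87 (total $7.97, still need 0.0 g).
Greedy by cheapest-per-g is optimal for a single linear constraint, so the minimum cost is $7.97.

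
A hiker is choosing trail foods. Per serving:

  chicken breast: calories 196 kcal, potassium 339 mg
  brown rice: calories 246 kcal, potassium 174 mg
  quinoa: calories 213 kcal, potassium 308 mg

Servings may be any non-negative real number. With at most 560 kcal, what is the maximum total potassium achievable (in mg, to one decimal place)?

Potassium per kcal: chicken breast 1.73, quinoa 1.446, brown rice 0.7073.
With no serving limits, spend the whole calories allowance on chicken breast: 560 kcal / 196 kcal × 339 mg = 968.6 mg.

968.6 mg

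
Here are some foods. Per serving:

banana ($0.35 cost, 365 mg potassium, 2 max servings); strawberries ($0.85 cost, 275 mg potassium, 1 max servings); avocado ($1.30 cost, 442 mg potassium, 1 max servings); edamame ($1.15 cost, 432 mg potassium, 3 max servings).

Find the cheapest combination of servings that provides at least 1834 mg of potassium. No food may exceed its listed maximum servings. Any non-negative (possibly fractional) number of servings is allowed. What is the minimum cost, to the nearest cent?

$3.64

Cost per mg of potassium: banana $0.0010, edamame $0.0027, avocado $0.0029, strawberries $0.0031.
Take 2 servings of banana: +730.0 mg potassium for $0.70 (total $0.70, still need 1104.0 mg).
Take 2.556 servings of edamame: +1104.0 mg potassium for $2.94 (total $3.64, still need 0.0 mg).
Greedy by cheapest-per-mg is optimal for a single linear constraint, so the minimum cost is $3.64.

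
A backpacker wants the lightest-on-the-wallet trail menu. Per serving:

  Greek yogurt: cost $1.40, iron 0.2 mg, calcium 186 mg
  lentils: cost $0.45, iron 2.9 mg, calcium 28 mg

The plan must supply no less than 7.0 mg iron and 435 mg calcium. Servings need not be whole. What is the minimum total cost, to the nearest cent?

$3.82

This is a tiny linear program; its minimum lies at a vertex of the feasible set. List the vertices and price them.
Greek yogurt only: max(7.0/0.2, 435/186) = 35 servings → $49.00.
lentils only: max(7.0/2.9, 435/28) = 15.54 servings → $6.99.
Greek yogurt + lentils with both tight: 1.996 servings and 2.276 servings → $3.82.
So the least-cost plan costs $3.82.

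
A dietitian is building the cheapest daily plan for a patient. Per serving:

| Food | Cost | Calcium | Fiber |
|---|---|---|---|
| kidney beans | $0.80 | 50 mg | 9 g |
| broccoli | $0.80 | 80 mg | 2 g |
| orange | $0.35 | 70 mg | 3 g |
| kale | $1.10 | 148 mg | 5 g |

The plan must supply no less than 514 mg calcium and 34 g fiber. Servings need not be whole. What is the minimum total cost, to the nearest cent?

The cheapest plan sits at a corner of the feasible region — with two constraints it uses at most two foods.
kidney beans only: max(514/50, 34/9) = 10.28 servings → $8.22.
broccoli only: max(514/80, 34/2) = 17 servings → $13.60.
orange only: max(514/70, 34/3) = 11.33 servings → $3.97.
kale only: max(514/148, 34/5) = 6.8 servings → $7.48.
kidney beans + broccoli with both tight: 2.729 servings and 4.719 servings → $5.96.
kidney beans + orange with both tight: 1.746 servings and 6.096 servings → $3.53.
kidney beans + kale with both tight: 2.275 servings and 2.704 servings → $4.80.
broccoli + orange with both targets exact would need a negative amount; discard.
broccoli + kale: the both-tight solution has a negative serving — not a feasible corner.
orange + kale: intersection lies outside the first quadrant.
So the least-cost plan costs $3.53.

$3.53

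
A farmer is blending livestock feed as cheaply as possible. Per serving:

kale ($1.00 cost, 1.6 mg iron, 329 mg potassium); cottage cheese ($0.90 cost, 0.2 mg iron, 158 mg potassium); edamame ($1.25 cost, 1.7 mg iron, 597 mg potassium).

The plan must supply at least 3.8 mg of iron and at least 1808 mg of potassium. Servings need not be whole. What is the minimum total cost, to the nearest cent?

$3.79

This is a tiny linear program; its minimum lies at a vertex of the feasible set. List the vertices and price them.
kale only: max(3.8/1.6, 1808/329) = 5.495 servings → $5.50.
cottage cheese only: max(3.8/0.2, 1808/158) = 19 servings → $17.10.
edamame only: max(3.8/1.7, 1808/597) = 3.028 servings → $3.79.
kale + cottage cheese with both tight: 1.277 servings and 8.784 servings → $9.18.
kale + edamame with both targets exact would need a negative amount; discard.
cottage cheese + edamame with both tight: 5.395 servings and 1.601 servings → $6.86.
Cheapest feasible corner: $3.79.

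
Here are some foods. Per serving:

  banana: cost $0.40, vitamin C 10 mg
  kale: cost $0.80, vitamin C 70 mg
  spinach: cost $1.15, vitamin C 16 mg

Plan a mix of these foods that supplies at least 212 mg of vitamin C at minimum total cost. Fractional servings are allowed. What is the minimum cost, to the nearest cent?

$2.42

Cost per mg of vitamin C: kale $0.0114, banana $0.0400, spinach $0.0719.
With no serving limits, use only kale: 212 mg / 70 mg = 3.029 servings × $0.80 = $2.42.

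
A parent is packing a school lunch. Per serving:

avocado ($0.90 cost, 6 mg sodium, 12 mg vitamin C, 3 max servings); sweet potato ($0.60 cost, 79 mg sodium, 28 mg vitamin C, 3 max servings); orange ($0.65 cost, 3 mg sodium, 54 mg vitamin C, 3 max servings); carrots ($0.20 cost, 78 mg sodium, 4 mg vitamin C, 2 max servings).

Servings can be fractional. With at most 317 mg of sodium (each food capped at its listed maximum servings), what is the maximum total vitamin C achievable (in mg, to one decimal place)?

Vitamin C per mg sodium: orange 18, avocado 2, sweet potato 0.3544, carrots 0.05128.
Take 3 servings of orange: uses 9 mg sodium, +162.0 mg vitamin C (running total 162.0 mg).
Take 3 servings of avocado: uses 18 mg sodium, +36.0 mg vitamin C (running total 198.0 mg).
Take 3 servings of sweet potato: uses 237 mg sodium, +84.0 mg vitamin C (running total 282.0 mg).
Take 0.6795 servings of carrots: uses 53 mg sodium, +2.7 mg vitamin C (running total 284.7 mg).
Greedy by best ratio exhausts the sodium allowance optimally: 284.7 mg.

284.7 mg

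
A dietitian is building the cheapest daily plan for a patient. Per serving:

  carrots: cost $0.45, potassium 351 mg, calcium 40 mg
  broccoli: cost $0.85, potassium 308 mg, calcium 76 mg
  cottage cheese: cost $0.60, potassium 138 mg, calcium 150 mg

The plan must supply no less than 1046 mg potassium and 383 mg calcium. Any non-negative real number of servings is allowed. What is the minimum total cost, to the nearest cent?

$2.17

A basic optimal solution has at most two foods positive. Try each food alone and each pair with both targets met exactly.
carrots only: max(1046/351, 383/40) = 9.575 servings → $4.31.
broccoli only: max(1046/308, 383/76) = 5.039 servings → $4.28.
cottage cheese only: max(1046/138, 383/150) = 7.58 servings → $4.55.
carrots + broccoli: intersection lies outside the first quadrant.
carrots + cottage cheese with both tight: 2.208 servings and 1.965 servings → $2.17.
broccoli + cottage cheese with both tight: 2.913 servings and 1.077 servings → $3.12.
So the least-cost plan costs $2.17.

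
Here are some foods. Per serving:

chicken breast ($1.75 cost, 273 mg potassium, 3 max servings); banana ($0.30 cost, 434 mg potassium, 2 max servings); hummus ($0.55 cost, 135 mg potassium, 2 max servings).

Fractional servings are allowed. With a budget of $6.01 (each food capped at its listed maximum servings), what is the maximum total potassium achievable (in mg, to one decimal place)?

1810.4 mg

Potassium per dollar: banana 1447, hummus 245.5, chicken breast 156.
Take 2 servings of banana: spends $0.60, +868.0 mg potassium (running total 868.0 mg).
Take 2 servings of hummus: spends $1.10, +270.0 mg potassium (running total 1138.0 mg).
Take 2.463 servings of chicken breast: spends $4.31, +672.4 mg potassium (running total 1810.4 mg).
Greedy by best ratio exhausts the cost allowance optimally: 1810.4 mg.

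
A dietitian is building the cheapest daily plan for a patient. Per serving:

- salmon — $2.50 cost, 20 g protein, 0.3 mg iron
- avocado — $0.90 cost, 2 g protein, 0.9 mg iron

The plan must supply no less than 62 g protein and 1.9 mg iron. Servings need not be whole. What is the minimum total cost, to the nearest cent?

salmon only: max(62/20, 1.9/0.3) = 6.333 servings → $15.83.
avocado only: max(62/2, 1.9/0.9) = 31 servings → $27.90.
salmon + avocado with both tight: 2.989 servings and 1.115 servings → $8.47.
The minimum over all feasible corners is $8.47.

$8.47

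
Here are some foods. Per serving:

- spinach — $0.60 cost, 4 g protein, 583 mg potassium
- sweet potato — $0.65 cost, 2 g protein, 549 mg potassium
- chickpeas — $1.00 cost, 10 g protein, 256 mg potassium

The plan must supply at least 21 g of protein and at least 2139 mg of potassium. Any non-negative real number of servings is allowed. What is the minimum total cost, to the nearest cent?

For a min-cost LP with two ≥-constraints, a basic feasible solution has at most two positive variables.
spinach only: max(21/4, 2139/583) = 5.25 servings → $3.15.
sweet potato only: max(21/2, 2139/549) = 10.5 servings → $6.83.
chickpeas only: max(21/10, 2139/256) = 8.355 servings → $8.36.
spinach + sweet potato: intersection lies outside the first quadrant.
spinach + chickpeas with both tight: 3.332 servings and 0.7672 servings → $2.77.
sweet potato + chickpeas with both tight: 3.217 servings and 1.457 servings → $3.55.
Cheapest feasible corner: $2.77.

$2.77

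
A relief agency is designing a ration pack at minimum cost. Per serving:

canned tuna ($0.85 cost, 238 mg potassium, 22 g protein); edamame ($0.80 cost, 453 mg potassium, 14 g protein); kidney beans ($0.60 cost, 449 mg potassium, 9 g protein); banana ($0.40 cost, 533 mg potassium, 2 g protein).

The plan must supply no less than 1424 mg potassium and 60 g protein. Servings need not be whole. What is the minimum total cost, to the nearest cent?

$2.81

Minimising a linear cost over {potassium ≥ 1424, protein ≥ 60, servings ≥ 0} — the optimum is at a vertex, using one or two foods.
canned tuna only: max(1424/238, 60/22) = 5.983 servings → $5.09.
edamame only: max(1424/453, 60/14) = 4.286 servings → $3.43.
kidney beans only: max(1424/449, 60/9) = 6.667 servings → $4.00.
banana only: max(1424/533, 60/2) = 30 servings → $12.00.
canned tuna + edamame with both tight: 1.092 servings and 2.57 servings → $2.98.
canned tuna + kidney beans with both tight: 1.826 servings and 2.204 servings → $2.87.
canned tuna + banana with both tight: 2.59 servings and 1.515 servings → $2.81.
edamame + kidney beans: intersection lies outside the first quadrant.
edamame + banana: the both-tight solution has a negative serving — not a feasible corner.
kidney beans + banana with both targets exact would need a negative amount; discard.
Cheapest feasible corner: $2.81.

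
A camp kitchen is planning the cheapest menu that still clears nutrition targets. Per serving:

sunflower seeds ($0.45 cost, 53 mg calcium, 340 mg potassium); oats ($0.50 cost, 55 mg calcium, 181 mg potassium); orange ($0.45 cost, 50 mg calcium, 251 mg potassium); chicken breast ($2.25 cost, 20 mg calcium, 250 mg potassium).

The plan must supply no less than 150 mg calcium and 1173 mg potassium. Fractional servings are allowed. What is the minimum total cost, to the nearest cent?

$1.55

An LP optimum is at a vertex; with two nutrient constraints at most two foods are used. Check each candidate.
sunflower seeds only: max(150/53, 1173/340) = 3.45 servings → $1.55.
oats only: max(150/55, 1173/181) = 6.481 servings → $3.24.
orange only: max(150/50, 1173/251) = 4.673 servings → $2.10.
chicken breast only: max(150/20, 1173/250) = 7.5 servings → $16.88.
sunflower seeds + oats: the both-tight solution has a negative serving — not a feasible corner.
sunflower seeds + orange: intersection lies outside the first quadrant.
sunflower seeds + chicken breast with both tight: 2.177 servings and 1.732 servings → $4.88.
oats + orange: intersection lies outside the first quadrant.
oats + chicken breast with both tight: 1.386 servings and 3.689 servings → $8.99.
orange + chicken breast with both tight: 1.877 servings and 2.807 servings → $7.16.
Cheapest feasible corner: $1.55.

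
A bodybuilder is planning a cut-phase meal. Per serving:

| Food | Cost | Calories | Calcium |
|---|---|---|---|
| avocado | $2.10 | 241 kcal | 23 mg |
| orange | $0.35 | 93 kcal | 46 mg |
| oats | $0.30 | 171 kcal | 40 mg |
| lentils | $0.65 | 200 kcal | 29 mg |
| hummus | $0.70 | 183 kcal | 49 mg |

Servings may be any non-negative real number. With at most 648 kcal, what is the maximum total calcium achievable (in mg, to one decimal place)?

320.5 mg

Calcium per kcal: orange 0.4946, hummus 0.2678, oats 0.2339, lentils 0.145, avocado 0.09544.
With no serving limits, spend the whole calories allowance on orange: 648 kcal / 93 kcal × 46 mg = 320.5 mg.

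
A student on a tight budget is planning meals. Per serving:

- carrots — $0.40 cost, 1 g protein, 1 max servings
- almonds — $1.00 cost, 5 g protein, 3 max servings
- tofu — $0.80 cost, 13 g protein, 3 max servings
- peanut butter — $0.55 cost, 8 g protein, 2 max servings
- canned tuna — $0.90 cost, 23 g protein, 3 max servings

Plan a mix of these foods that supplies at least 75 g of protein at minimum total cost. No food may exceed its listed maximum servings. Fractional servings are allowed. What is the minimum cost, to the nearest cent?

Cost per g of protein: canned tuna $0.0391, tofu $0.0615, peanut butter $0.0688, almonds $0.2000, carrots $0.4000.
Take 3 servings of canned tuna: +69.0 g protein for $2.70 (total $2.70, still need 6.0 g).
Take 0.4615 servings of tofu: +6.0 g protein for $0.37 (total $3.07, still need 0.0 g).
Greedy by cheapest-per-g is optimal for a single linear constraint, so the minimum cost is $3.07.

$3.07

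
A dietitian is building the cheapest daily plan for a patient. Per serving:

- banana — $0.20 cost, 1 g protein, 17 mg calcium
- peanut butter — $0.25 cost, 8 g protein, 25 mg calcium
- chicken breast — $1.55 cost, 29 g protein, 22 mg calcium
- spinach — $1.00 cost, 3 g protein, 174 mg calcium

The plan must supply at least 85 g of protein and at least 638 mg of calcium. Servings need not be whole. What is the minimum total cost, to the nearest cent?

An LP optimum is at a vertex; with two nutrient constraints at most two foods are used. Check each candidate.
banana only: max(85/1, 638/17) = 85 servings → $17.00.
peanut butter only: max(85/8, 638/25) = 25.52 servings → $6.38.
chicken breast only: max(85/29, 638/22) = 29 servings → $44.95.
spinach only: max(85/3, 638/174) = 28.33 servings → $28.33.
banana + peanut butter with both tight: 26.84 servings and 7.27 servings → $7.19.
banana + chicken breast with both tight: 35.31 servings and 1.713 servings → $9.72.
banana + spinach with both targets exact would need a negative amount; discard.
peanut butter + chicken breast: the both-tight solution has a negative serving — not a feasible corner.
peanut butter + spinach with both tight: 9.777 servings and 2.262 servings → $4.71.
chicken breast + spinach with both tight: 2.586 servings and 3.34 servings → $7.35.
So the least-cost plan costs $4.71.

$4.71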